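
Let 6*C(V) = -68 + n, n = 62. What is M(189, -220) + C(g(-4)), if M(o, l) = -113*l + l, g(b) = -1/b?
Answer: 24639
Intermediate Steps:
C(V) = -1 (C(V) = (-68 + 62)/6 = (1/6)*(-6) = -1)
M(o, l) = -112*l
M(189, -220) + C(g(-4)) = -112*(-220) - 1 = 24640 - 1 = 24639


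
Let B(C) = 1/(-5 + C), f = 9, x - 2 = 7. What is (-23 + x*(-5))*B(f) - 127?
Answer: -144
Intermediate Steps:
x = 9 (x = 2 + 7 = 9)
(-23 + x*(-5))*B(f) - 127 = (-23 + 9*(-5))/(-5 + 9) - 127 = (-23 - 45)/4 - 127 = -68*¼ - 127 = -17 - 127 = -144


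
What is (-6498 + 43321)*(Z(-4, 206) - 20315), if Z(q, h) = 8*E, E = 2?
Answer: -747470077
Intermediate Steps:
Z(q, h) = 16 (Z(q, h) = 8*2 = 16)
(-6498 + 43321)*(Z(-4, 206) - 20315) = (-6498 + 43321)*(16 - 20315) = 36823*(-20299) = -747470077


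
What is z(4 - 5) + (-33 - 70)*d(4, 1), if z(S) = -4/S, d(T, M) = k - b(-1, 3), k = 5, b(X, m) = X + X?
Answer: -717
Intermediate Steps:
b(X, m) = 2*X
d(T, M) = 7 (d(T, M) = 5 - 2*(-1) = 5 - 1*(-2) = 5 + 2 = 7)
z(4 - 5) + (-33 - 70)*d(4, 1) = -4/(4 - 5) + (-33 - 70)*7 = -4/(-1) - 103*7 = -4*(-1) - 721 = 4 - 721 = -717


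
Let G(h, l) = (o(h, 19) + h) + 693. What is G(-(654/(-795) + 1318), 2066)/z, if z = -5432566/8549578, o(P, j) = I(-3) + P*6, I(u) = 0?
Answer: 9659821924291/719814995 ≈ 13420.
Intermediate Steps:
o(P, j) = 6*P (o(P, j) = 0 + P*6 = 0 + 6*P = 6*P)
z = -2716283/4274789 (z = -5432566*1/8549578 = -2716283/4274789 ≈ -0.63542)
G(h, l) = 693 + 7*h (G(h, l) = (6*h + h) + 693 = 7*h + 693 = 693 + 7*h)
G(-(654/(-795) + 1318), 2066)/z = (693 + 7*(-(654/(-795) + 1318)))/(-2716283/4274789) = (693 + 7*(-(654*(-1/795) + 1318)))*(-4274789/2716283) = (693 + 7*(-(-218/265 + 1318)))*(-4274789/2716283) = (693 + 7*(-1*349052/265))*(-4274789/2716283) = (693 + 7*(-349052/265))*(-4274789/2716283) = (693 - 2443364/265)*(-4274789/2716283) = -2259719/265*(-4274789/2716283) = 9659821924291/719814995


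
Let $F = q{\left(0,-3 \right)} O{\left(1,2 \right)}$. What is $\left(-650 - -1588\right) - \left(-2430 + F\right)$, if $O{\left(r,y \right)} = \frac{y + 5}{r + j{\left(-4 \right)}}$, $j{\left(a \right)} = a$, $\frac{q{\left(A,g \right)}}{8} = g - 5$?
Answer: $\frac{9656}{3} \approx 3218.7$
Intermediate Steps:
$q{\left(A,g \right)} = -40 + 8 g$ ($q{\left(A,g \right)} = 8 \left(g - 5\right) = 8 \left(-5 + g\right) = -40 + 8 g$)
$O{\left(r,y \right)} = \frac{5 + y}{-4 + r}$ ($O{\left(r,y \right)} = \frac{y + 5}{r - 4} = \frac{5 + y}{-4 + r}$)
$F = \frac{448}{3}$ ($F = \left(-40 + 8 \left(-3\right)\right) \frac{5 + 2}{-4 + 1} = \left(-40 - 24\right) \frac{1}{-3} \cdot 7 = - 64 \left(\left(- \frac{1}{3}\right) 7\right) = \left(-64\right) \left(- \frac{7}{3}\right) = \frac{448}{3} \approx 149.33$)
$\left(-650 - -1588\right) - \left(-2430 + F\right) = \left(-650 - -1588\right) - \left(-2430 + \frac{448}{3}\right) = \left(-650 + 1588\right) - - \frac{6842}{3} = 938 + \frac{6842}{3} = \frac{9656}{3}$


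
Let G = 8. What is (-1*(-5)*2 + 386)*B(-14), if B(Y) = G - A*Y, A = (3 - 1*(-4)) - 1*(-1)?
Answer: 47520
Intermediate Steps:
A = 8 (A = (3 + 4) + 1 = 7 + 1 = 8)
B(Y) = 8 - 8*Y
(-1*(-5)*2 + 386)*B(-14) = (-1*(-5)*2 + 386)*(8 - 8*(-14)) = (5*2 + 386)*(8 + 112) = (10 + 386)*120 = 396*120 = 47520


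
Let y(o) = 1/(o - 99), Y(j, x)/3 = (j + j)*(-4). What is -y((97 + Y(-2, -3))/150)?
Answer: 30/2941 ≈ 0.010201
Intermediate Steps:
Y(j, x) = -24*j (Y(j, x) = 3*((j + j)*(-4)) = 3*((2*j)*(-4)) = 3*(-8*j) = -24*j)
y(o) = 1/(-99 + o)
-y((97 + Y(-2, -3))/150) = -1/(-99 + (97 - 24*(-2))/150) = -1/(-99 + (97 + 48)*(1/150)) = -1/(-99 + 145*(1/150)) = -1/(-99 + 29/30) = -1/(-2941/30) = -1*(-30/2941) = 30/2941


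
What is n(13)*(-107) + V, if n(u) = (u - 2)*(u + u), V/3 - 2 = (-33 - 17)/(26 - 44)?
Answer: -91763/3 ≈ -30588.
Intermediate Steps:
V = 43/3 (V = 6 + 3*((-33 - 17)/(26 - 44)) = 6 + 3*(-50/(-18)) = 6 + 3*(-50*(-1/18)) = 6 + 3*(25/9) = 6 + 25/3 = 43/3 ≈ 14.333)
n(u) = 2*u*(-2 + u) (n(u) = (-2 + u)*(2*u) = 2*u*(-2 + u))
n(13)*(-107) + V = (2*13*(-2 + 13))*(-107) + 43/3 = (2*13*11)*(-107) + 43/3 = 286*(-107) + 43/3 = -30602 + 43/3 = -91763/3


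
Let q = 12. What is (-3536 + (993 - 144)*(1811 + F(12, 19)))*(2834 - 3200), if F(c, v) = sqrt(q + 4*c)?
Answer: -561445098 - 621468*sqrt(15) ≈ -5.6385e+8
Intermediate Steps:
F(c, v) = sqrt(12 + 4*c)
(-3536 + (993 - 144)*(1811 + F(12, 19)))*(2834 - 3200) = (-3536 + (993 - 144)*(1811 + 2*sqrt(3 + 12)))*(2834 - 3200) = (-3536 + 849*(1811 + 2*sqrt(15)))*(-366) = (-3536 + (1537539 + 1698*sqrt(15)))*(-366) = (1534003 + 1698*sqrt(15))*(-366) = -561445098 - 621468*sqrt(15)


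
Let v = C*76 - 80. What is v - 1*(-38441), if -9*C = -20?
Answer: 346769/9 ≈ 38530.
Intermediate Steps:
C = 20/9 (C = -1/9*(-20) = 20/9 ≈ 2.2222)
v = 800/9 (v = (20/9)*76 - 80 = 1520/9 - 80 = 800/9 ≈ 88.889)
v - 1*(-38441) = 800/9 - 1*(-38441) = 800/9 + 38441 = 346769/9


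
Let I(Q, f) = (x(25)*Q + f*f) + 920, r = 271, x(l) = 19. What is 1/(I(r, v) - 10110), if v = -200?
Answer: 1/35959 ≈ 2.7809e-5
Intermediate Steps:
I(Q, f) = 920 + f**2 + 19*Q (I(Q, f) = (19*Q + f*f) + 920 = (19*Q + f**2) + 920 = (f**2 + 19*Q) + 920 = 920 + f**2 + 19*Q)
1/(I(r, v) - 10110) = 1/((920 + (-200)**2 + 19*271) - 10110) = 1/((920 + 40000 + 5149) - 10110) = 1/(46069 - 10110) = 1/35959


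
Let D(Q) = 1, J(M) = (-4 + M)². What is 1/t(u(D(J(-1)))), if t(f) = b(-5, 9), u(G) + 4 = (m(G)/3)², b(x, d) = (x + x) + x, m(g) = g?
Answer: -1/15 ≈ -0.066667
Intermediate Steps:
b(x, d) = 3*x (b(x, d) = 2*x + x = 3*x)
u(G) = -4 + G²/9 (u(G) = -4 + (G/3)² = -4 + G²/9)
t(f) = -15 (t(f) = 3*(-5) = -15)
1/t(u(D(J(-1)))) = 1/(-15) = -1/15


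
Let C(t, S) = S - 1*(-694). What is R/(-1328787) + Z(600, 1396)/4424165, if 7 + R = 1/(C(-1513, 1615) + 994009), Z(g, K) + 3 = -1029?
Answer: -1335403905119387/5857127295897817890 ≈ -0.00022800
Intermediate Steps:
C(t, S) = 694 + S (C(t, S) = S + 694 = 694 + S)
Z(g, K) = -1032 (Z(g, K) = -3 - 1029 = -1032)
R = -6974225/996318 (R = -7 + 1/((694 + 1615) + 994009) = -7 + 1/(2309 + 994009) = -7 + 1/996318 = -6974225/996318 ≈ -7.0000)
R/(-1328787) + Z(600, 1396)/4424165 = -6974225/996318/(-1328787) - 1032/4424165 = -6974225/996318*(-1/1328787) - 1032*1/4424165 = 6974225/1323894406266 - 1032/4424165 = -1335403905119387/5857127295897817890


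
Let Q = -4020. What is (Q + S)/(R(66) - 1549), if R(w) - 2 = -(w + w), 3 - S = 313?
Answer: 4330/1679 ≈ 2.5789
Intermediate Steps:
S = -310 (S = 3 - 1*313 = 3 - 313 = -310)
R(w) = 2 - 2*w (R(w) = 2 - (w + w) = 2 - 2*w)
(Q + S)/(R(66) - 1549) = (-4020 - 310)/((2 - 2*66) - 1549) = -4330/((2 - 132) - 1549) = -4330/(-130 - 1549) = -4330/(-1679) = -4330*(-1/1679) = 4330/1679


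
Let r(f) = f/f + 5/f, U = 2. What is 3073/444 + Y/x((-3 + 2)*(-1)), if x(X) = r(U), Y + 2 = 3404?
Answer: 434641/444 ≈ 978.92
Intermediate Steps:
Y = 3402 (Y = -2 + 3404 = 3402)
r(f) = 1 + 5/f
x(X) = 7/2 (x(X) = (5 + 2)/2 = (½)*7 = 7/2)
3073/444 + Y/x((-3 + 2)*(-1)) = 3073/444 + 3402/(7/2) = 3073*(1/444) + 3402*(2/7) = 3073/444 + 972 = 434641/444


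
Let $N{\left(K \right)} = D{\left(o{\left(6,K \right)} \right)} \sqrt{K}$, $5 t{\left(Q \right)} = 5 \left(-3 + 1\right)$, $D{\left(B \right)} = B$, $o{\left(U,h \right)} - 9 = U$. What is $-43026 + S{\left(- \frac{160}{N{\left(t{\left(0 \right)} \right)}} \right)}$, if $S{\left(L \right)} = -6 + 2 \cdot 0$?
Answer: $-43032$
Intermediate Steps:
$o{\left(U,h \right)} = 9 + U$
$t{\left(Q \right)} = -2$ ($t{\left(Q \right)} = \frac{5 \left(-3 + 1\right)}{5} = \frac{5 \left(-2\right)}{5} = \frac{1}{5} \left(-10\right) = -2$)
$N{\left(K \right)} = 15 \sqrt{K}$ ($N{\left(K \right)} = \left(9 + 6\right) \sqrt{K} = 15 \sqrt{K}$)
$S{\left(L \right)} = -6$ ($S{\left(L \right)} = -6 + 0 = -6$)
$-43026 + S{\left(- \frac{160}{N{\left(t{\left(0 \right)} \right)}} \right)} = -43026 - 6 = -43032$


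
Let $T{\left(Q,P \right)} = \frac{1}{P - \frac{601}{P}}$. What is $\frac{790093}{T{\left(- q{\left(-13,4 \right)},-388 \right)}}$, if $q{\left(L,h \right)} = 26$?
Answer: $- \frac{118468914699}{388} \approx -3.0533 \cdot 10^{8}$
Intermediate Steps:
$\frac{790093}{T{\left(- q{\left(-13,4 \right)},-388 \right)}} = \frac{790093}{\left(-388\right) \frac{1}{-601 + \left(-388\right)^{2}}} = \frac{790093}{\left(-388\right) \frac{1}{-601 + 150544}} = \frac{790093}{\left(-388\right) \frac{1}{149943}} = \frac{790093}{- \frac{388}{149943}} = 790093 \left(- \frac{149943}{388}\right) = - \frac{118468914699}{388}$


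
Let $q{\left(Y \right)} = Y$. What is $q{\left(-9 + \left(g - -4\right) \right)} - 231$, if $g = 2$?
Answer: $-234$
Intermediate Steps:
$q{\left(-9 + \left(g - -4\right) \right)} - 231 = \left(-9 + \left(2 - -4\right)\right) - 231 = \left(-9 + \left(2 + 4\right)\right) - 231 = \left(-9 + 6\right) - 231 = -3 - 231 = -234$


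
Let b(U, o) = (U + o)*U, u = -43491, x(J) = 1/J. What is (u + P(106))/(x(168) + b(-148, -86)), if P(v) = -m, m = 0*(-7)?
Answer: -7306488/5818177 ≈ -1.2558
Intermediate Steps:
m = 0
P(v) = 0 (P(v) = -1*0 = 0)
b(U, o) = U*(U + o)
(u + P(106))/(x(168) + b(-148, -86)) = (-43491 + 0)/(1/168 - 148*(-148 - 86)) = -43491/(1/168 - 148*(-234)) = -43491/(1/168 + 34632) = -43491/5818177/168 = -43491*168/5818177 = -7306488/5818177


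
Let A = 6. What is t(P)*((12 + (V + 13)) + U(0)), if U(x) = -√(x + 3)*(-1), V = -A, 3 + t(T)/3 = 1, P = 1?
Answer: -114 - 6*√3 ≈ -124.39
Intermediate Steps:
t(T) = -6 (t(T) = -9 + 3*1 = -9 + 3 = -6)
V = -6 (V = -1*6 = -6)
U(x) = √(3 + x) (U(x) = -√(3 + x)*(-1) = √(3 + x))
t(P)*((12 + (V + 13)) + U(0)) = -6*((12 + (-6 + 13)) + √(3 + 0)) = -6*((12 + 7) + √3) = -6*(19 + √3) = -114 - 6*√3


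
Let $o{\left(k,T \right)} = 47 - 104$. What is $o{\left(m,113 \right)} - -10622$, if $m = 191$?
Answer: $10565$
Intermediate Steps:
$o{\left(k,T \right)} = -57$ ($o{\left(k,T \right)} = 47 - 104 = -57$)
$o{\left(m,113 \right)} - -10622 = -57 - -10622 = -57 + 10622 = 10565$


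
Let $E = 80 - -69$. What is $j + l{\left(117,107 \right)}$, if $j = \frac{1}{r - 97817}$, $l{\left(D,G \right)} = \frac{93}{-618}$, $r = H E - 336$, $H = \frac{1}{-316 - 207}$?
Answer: $- \frac{795733473}{5287419304} \approx -0.1505$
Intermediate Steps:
$H = - \frac{1}{523}$ ($H = \frac{1}{-523} = - \frac{1}{523} \approx -0.001912$)
$E = 149$ ($E = 80 + 69 = 149$)
$r = - \frac{175877}{523}$ ($r = \left(- \frac{1}{523}\right) 149 - 336 = - \frac{149}{523} - 336 = - \frac{175877}{523} \approx -336.28$)
$l{\left(D,G \right)} = - \frac{31}{206}$ ($l{\left(D,G \right)} = 93 \left(- \frac{1}{618}\right) = - \frac{31}{206}$)
$j = - \frac{523}{51334168}$ ($j = \frac{1}{- \frac{175877}{523} - 97817} = \frac{1}{- \frac{51334168}{523}} = - \frac{523}{51334168} \approx -1.0188 \cdot 10^{-5}$)
$j + l{\left(117,107 \right)} = - \frac{523}{51334168} - \frac{31}{206} = - \frac{795733473}{5287419304}$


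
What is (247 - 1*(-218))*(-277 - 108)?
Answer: -179025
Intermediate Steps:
(247 - 1*(-218))*(-277 - 108) = (247 + 218)*(-385) = 465*(-385) = -179025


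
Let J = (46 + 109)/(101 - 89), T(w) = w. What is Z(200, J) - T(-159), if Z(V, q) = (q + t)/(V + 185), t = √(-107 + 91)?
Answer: 146947/924 + 4*I/385 ≈ 159.03 + 0.01039*I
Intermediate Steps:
J = 155/12 ≈ 12.917
t = 4*I (t = √(-16) = 4*I ≈ 4.0*I)
Z(V, q) = (q + 4*I)/(185 + V) (Z(V, q) = (q + 4*I)/(V + 185) = (q + 4*I)/(185 + V))
Z(200, J) - T(-159) = (155/12 + 4*I)/(185 + 200) - 1*(-159) = (155/12 + 4*I)/385 + 159 = (31/924 + 4*I/385) + 159 = 146947/924 + 4*I/385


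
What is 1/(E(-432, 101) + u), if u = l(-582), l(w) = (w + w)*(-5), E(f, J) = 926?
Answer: 1/6746 ≈ 0.00014824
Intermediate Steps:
l(w) = -10*w (l(w) = (2*w)*(-5) = -10*w)
u = 5820 (u = -10*(-582) = 5820)
1/(E(-432, 101) + u) = 1/(926 + 5820) = 1/6746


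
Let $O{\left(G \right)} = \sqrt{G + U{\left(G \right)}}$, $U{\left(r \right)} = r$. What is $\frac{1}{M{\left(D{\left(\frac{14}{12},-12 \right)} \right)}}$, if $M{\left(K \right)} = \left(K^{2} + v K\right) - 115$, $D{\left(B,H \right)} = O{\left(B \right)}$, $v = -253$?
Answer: $\frac{1014}{1229945} - \frac{759 \sqrt{21}}{1229945} \approx -0.0020035$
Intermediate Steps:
$O{\left(G \right)} = \sqrt{2} \sqrt{G}$ ($O{\left(G \right)} = \sqrt{G + G} = \sqrt{2 G} = \sqrt{2} \sqrt{G}$)
$D{\left(B,H \right)} = \sqrt{2} \sqrt{B}$
$M{\left(K \right)} = -115 + K^{2} - 253 K$ ($M{\left(K \right)} = \left(K^{2} - 253 K\right) - 115 = -115 + K^{2} - 253 K$)
$\frac{1}{M{\left(D{\left(\frac{14}{12},-12 \right)} \right)}} = \frac{1}{-115 + \left(\sqrt{2} \sqrt{\frac{14}{12}}\right)^{2} - 253 \sqrt{2} \sqrt{\frac{14}{12}}} = \frac{1}{-115 + \left(\sqrt{2} \sqrt{14 \cdot \frac{1}{12}}\right)^{2} - 253 \sqrt{2} \sqrt{14 \cdot \frac{1}{12}}} = \frac{1}{-115 + \left(\sqrt{2} \sqrt{\frac{7}{6}}\right)^{2} - 253 \sqrt{2} \sqrt{\frac{7}{6}}} = \frac{1}{-115 + \left(\sqrt{2} \frac{\sqrt{42}}{6}\right)^{2} - 253 \sqrt{2} \frac{\sqrt{42}}{6}} = \frac{1}{-115 + \left(\frac{\sqrt{21}}{3}\right)^{2} - 253 \frac{\sqrt{21}}{3}} = \frac{1}{-115 + \frac{7}{3} - \frac{253 \sqrt{21}}{3}} = \frac{1}{- \frac{338}{3} - \frac{253 \sqrt{21}}{3}}$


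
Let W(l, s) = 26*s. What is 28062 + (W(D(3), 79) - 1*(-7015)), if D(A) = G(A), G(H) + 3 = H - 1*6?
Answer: 37131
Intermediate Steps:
G(H) = -9 + H (G(H) = -3 + (H - 1*6) = -3 + (H - 6) = -3 + (-6 + H) = -9 + H)
D(A) = -9 + A
28062 + (W(D(3), 79) - 1*(-7015)) = 28062 + (26*79 - 1*(-7015)) = 28062 + (2054 + 7015) = 28062 + 9069 = 37131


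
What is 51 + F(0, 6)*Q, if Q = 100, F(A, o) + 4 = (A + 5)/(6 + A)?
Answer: -797/3 ≈ -265.67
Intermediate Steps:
F(A, o) = -4 + (5 + A)/(6 + A) (F(A, o) = -4 + (A + 5)/(6 + A) = -4 + (5 + A)/(6 + A))
51 + F(0, 6)*Q = 51 + ((-19 - 3*0)/(6 + 0))*100 = 51 + ((-19 + 0)/6)*100 = 51 + ((1/6)*(-19))*100 = 51 - 19/6*100 = 51 - 950/3 = -797/3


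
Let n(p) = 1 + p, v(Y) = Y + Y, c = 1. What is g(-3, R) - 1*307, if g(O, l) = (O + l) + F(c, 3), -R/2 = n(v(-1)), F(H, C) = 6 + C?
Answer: -299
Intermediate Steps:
v(Y) = 2*Y
R = 2 (R = -2*(1 + 2*(-1)) = -2*(1 - 2) = -2*(-1) = 2)
g(O, l) = 9 + O + l (g(O, l) = (O + l) + (6 + 3) = (O + l) + 9 = 9 + O + l)
g(-3, R) - 1*307 = (9 - 3 + 2) - 1*307 = 8 - 307 = -299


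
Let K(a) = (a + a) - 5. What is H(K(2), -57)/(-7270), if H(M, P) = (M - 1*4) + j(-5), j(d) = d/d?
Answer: 2/3635 ≈ 0.00055021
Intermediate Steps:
j(d) = 1
K(a) = -5 + 2*a (K(a) = 2*a - 5 = -5 + 2*a)
H(M, P) = -3 + M (H(M, P) = (M - 1*4) + 1 = (M - 4) + 1 = (-4 + M) + 1 = -3 + M)
H(K(2), -57)/(-7270) = (-3 + (-5 + 2*2))/(-7270) = (-3 + (-5 + 4))*(-1/7270) = (-3 - 1)*(-1/7270) = -4*(-1/7270) = 2/3635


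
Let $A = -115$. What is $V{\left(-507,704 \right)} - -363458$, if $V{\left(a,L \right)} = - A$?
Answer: $363573$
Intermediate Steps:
$V{\left(a,L \right)} = 115$ ($V{\left(a,L \right)} = \left(-1\right) \left(-115\right) = 115$)
$V{\left(-507,704 \right)} - -363458 = 115 - -363458 = 115 + 363458 = 363573$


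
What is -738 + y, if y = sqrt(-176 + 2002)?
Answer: -738 + sqrt(1826) ≈ -695.27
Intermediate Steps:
y = sqrt(1826) ≈ 42.732
-738 + y = -738 + sqrt(1826)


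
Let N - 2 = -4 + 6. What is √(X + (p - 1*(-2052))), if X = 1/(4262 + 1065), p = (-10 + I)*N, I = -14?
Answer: √55505278451/5327 ≈ 44.227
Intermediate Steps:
N = 4 (N = 2 + (-4 + 6) = 2 + 2 = 4)
p = -96 (p = (-10 - 14)*4 = -24*4 = -96)
X = 1/5327 ≈ 0.00018772
√(X + (p - 1*(-2052))) = √(1/5327 + (-96 - 1*(-2052))) = √(1/5327 + (-96 + 2052)) = √(1/5327 + 1956) = √(10419613/5327) = √55505278451/5327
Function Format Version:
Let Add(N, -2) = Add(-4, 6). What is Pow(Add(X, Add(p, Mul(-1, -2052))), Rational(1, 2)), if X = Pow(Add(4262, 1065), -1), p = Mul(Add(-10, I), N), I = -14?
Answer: Mul(Rational(1, 5327), Pow(55505278451, Rational(1, 2))) ≈ 44.227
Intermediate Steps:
N = 4 (N = Add(2, Add(-4, 6)) = Add(2, 2) = 4)
p = -96 (p = Mul(Add(-10, -14), 4) = Mul(-24, 4) = -96)
X = Rational(1, 5327) (X = Pow(5327, -1) = Rational(1, 5327) ≈ 0.00018772)
Pow(Add(X, Add(p, Mul(-1, -2052))), Rational(1, 2)) = Pow(Add(Rational(1, 5327), Add(-96, Mul(-1, -2052))), Rational(1, 2)) = Pow(Add(Rational(1, 5327), Add(-96, 2052)), Rational(1, 2)) = Pow(Add(Rational(1, 5327), 1956), Rational(1, 2)) = Pow(Rational(10419613, 5327), Rational(1, 2)) = Mul(Rational(1, 5327), Pow(55505278451, Rational(1, 2)))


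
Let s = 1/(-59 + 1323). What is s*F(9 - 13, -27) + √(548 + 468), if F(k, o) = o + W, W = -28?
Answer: -55/1264 + 2*√254 ≈ 31.831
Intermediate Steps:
s = 1/1264 ≈ 0.00079114
F(k, o) = -28 + o (F(k, o) = o - 28 = -28 + o)
s*F(9 - 13, -27) + √(548 + 468) = (-28 - 27)/1264 + √(548 + 468) = (1/1264)*(-55) + √1016 = -55/1264 + 2*√254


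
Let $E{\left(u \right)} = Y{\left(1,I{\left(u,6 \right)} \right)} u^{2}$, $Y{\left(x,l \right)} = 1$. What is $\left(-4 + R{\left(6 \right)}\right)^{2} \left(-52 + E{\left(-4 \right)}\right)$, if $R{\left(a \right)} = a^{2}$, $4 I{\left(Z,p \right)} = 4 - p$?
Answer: $-36864$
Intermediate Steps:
$I{\left(Z,p \right)} = 1 - \frac{p}{4}$ ($I{\left(Z,p \right)} = \frac{4 - p}{4} = 1 - \frac{p}{4}$)
$E{\left(u \right)} = u^{2}$ ($E{\left(u \right)} = 1 u^{2} = u^{2}$)
$\left(-4 + R{\left(6 \right)}\right)^{2} \left(-52 + E{\left(-4 \right)}\right) = \left(-4 + 6^{2}\right)^{2} \left(-52 + \left(-4\right)^{2}\right) = \left(-4 + 36\right)^{2} \left(-52 + 16\right) = 32^{2} \left(-36\right) = 1024 \left(-36\right) = -36864$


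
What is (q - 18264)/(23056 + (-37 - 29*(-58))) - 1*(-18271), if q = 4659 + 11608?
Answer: 451309974/24701 ≈ 18271.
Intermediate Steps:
q = 16267
(q - 18264)/(23056 + (-37 - 29*(-58))) - 1*(-18271) = (16267 - 18264)/(23056 + (-37 - 29*(-58))) - 1*(-18271) = -1997/(23056 + (-37 + 1682)) + 18271 = -1997/(23056 + 1645) + 18271 = -1997/24701 + 18271 = 451309974/24701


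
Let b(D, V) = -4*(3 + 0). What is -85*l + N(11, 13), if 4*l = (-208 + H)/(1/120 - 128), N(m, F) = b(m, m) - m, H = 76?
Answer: -689857/15359 ≈ -44.915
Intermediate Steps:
b(D, V) = -12 (b(D, V) = -4*3 = -12)
N(m, F) = -12 - m
l = 3960/15359 (l = ((-208 + 76)/(1/120 - 128))/4 = (-132/(1/120 - 128))/4 = (-132/(-15359/120))/4 = (-132*(-120/15359))/4 = (¼)*(15840/15359) = 3960/15359 ≈ 0.25783)
-85*l + N(11, 13) = -85*3960/15359 + (-12 - 1*11) = -336600/15359 + (-12 - 11) = -336600/15359 - 23 = -689857/15359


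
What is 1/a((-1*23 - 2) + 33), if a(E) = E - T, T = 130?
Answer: -1/122 ≈ -0.0081967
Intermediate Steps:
a(E) = -130 + E (a(E) = E - 1*130 = E - 130 = -130 + E)
1/a((-1*23 - 2) + 33) = 1/(-130 + ((-1*23 - 2) + 33)) = 1/(-130 + ((-23 - 2) + 33)) = 1/(-130 + (-25 + 33)) = 1/(-130 + 8) = 1/(-122) = -1/122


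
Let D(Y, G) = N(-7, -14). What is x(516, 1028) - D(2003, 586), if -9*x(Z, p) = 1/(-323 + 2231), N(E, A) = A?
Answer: 240407/17172 ≈ 14.000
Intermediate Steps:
x(Z, p) = -1/17172 (x(Z, p) = -1/(9*(-323 + 2231)) = -⅑/1908 = -⅑*1/1908 = -1/17172)
D(Y, G) = -14
x(516, 1028) - D(2003, 586) = -1/17172 - 1*(-14) = -1/17172 + 14 = 240407/17172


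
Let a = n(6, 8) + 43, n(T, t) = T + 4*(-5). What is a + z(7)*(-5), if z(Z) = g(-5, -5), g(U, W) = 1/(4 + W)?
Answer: 34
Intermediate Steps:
n(T, t) = -20 + T (n(T, t) = T - 20 = -20 + T)
z(Z) = -1 (z(Z) = 1/(4 - 5) = 1/(-1) = -1)
a = 29 (a = (-20 + 6) + 43 = -14 + 43 = 29)
a + z(7)*(-5) = 29 - 1*(-5) = 29 + 5 = 34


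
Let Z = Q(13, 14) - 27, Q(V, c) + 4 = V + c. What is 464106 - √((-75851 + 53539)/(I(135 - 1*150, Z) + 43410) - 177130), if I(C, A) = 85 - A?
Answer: 464106 - I*√335159802916818/43499 ≈ 4.6411e+5 - 420.87*I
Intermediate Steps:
Q(V, c) = -4 + V + c (Q(V, c) = -4 + (V + c) = -4 + V + c)
Z = -4 (Z = (-4 + 13 + 14) - 27 = 23 - 27 = -4)
464106 - √((-75851 + 53539)/(I(135 - 1*150, Z) + 43410) - 177130) = 464106 - √((-75851 + 53539)/((85 - 1*(-4)) + 43410) - 177130) = 464106 - √(-22312/((85 + 4) + 43410) - 177130) = 464106 - √(-22312/(89 + 43410) - 177130) = 464106 - √(-22312/43499 - 177130) = 464106 - √(-7705000182/43499) = 464106 - I*√335159802916818/43499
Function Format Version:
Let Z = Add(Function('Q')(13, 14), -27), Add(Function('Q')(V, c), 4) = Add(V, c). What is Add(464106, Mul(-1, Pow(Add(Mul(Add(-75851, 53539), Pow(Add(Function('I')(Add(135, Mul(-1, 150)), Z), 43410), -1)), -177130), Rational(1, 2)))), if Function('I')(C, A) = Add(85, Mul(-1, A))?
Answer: Add(464106, Mul(Rational(-1, 43499), I, Pow(335159802916818, Rational(1, 2)))) ≈ Add(4.6411e+5, Mul(-420.87, I))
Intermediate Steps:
Function('Q')(V, c) = Add(-4, V, c) (Function('Q')(V, c) = Add(-4, Add(V, c)) = Add(-4, V, c))
Z = -4 (Z = Add(Add(-4, 13, 14), -27) = Add(23, -27) = -4)
Add(464106, Mul(-1, Pow(Add(Mul(Add(-75851, 53539), Pow(Add(Function('I')(Add(135, Mul(-1, 150)), Z), 43410), -1)), -177130), Rational(1, 2)))) = Add(464106, Mul(-1, Pow(Add(Mul(Add(-75851, 53539), Pow(Add(Add(85, Mul(-1, -4)), 43410), -1)), -177130), Rational(1, 2)))) = Add(464106, Mul(-1, Pow(Add(Mul(-22312, Pow(Add(Add(85, 4), 43410), -1)), -177130), Rational(1, 2)))) = Add(464106, Mul(-1, Pow(Add(Mul(-22312, Pow(Add(89, 43410), -1)), -177130), Rational(1, 2)))) = Add(464106, Mul(-1, Pow(Add(Mul(-22312, Pow(43499, -1)), -177130), Rational(1, 2)))) = Add(464106, Mul(-1, Pow(Add(Mul(-22312, Rational(1, 43499)), -177130), Rational(1, 2)))) = Add(464106, Mul(-1, Pow(Add(Rational(-22312, 43499), -177130), Rational(1, 2)))) = Add(464106, Mul(-1, Pow(Rational(-7705000182, 43499), Rational(1, 2)))) = Add(464106, Mul(-1, Mul(Rational(1, 43499), I, Pow(335159802916818, Rational(1, 2))))) = Add(464106, Mul(Rational(-1, 43499), I, Pow(335159802916818, Rational(1, 2))))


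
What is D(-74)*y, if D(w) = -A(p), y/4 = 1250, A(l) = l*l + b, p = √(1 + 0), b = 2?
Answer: -15000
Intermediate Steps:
p = 1 (p = √1 = 1)
A(l) = 2 + l² (A(l) = l*l + 2 = l² + 2 = 2 + l²)
y = 5000 (y = 4*1250 = 5000)
D(w) = -3 (D(w) = -(2 + 1²) = -(2 + 1) = -1*3 = -3)
D(-74)*y = -3*5000 = -15000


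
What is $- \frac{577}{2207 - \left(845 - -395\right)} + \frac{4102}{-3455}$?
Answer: $- \frac{5960169}{3340985} \approx -1.784$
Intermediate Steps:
$- \frac{577}{2207 - \left(845 - -395\right)} + \frac{4102}{-3455} = - \frac{577}{2207 - \left(845 + 395\right)} + 4102 \left(- \frac{1}{3455}\right) = - \frac{577}{2207 - 1240} - \frac{4102}{3455} = - \frac{577}{967} - \frac{4102}{3455} = - \frac{5960169}{3340985}$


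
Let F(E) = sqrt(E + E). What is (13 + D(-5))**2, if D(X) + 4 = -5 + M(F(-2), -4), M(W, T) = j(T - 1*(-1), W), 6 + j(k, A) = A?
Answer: -8*I ≈ -8.0*I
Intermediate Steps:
F(E) = sqrt(2)*sqrt(E) (F(E) = sqrt(2*E) = sqrt(2)*sqrt(E))
j(k, A) = -6 + A
M(W, T) = -6 + W
D(X) = -15 + 2*I (D(X) = -4 + (-5 + (-6 + sqrt(2)*sqrt(-2))) = -4 + (-5 + (-6 + sqrt(2)*(I*sqrt(2)))) = -4 + (-5 + (-6 + 2*I)) = -4 + (-11 + 2*I) = -15 + 2*I)
(13 + D(-5))**2 = (13 + (-15 + 2*I))**2 = (-2 + 2*I)**2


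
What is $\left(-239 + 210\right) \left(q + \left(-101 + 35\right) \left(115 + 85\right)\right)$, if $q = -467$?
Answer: $396343$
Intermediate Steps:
$\left(-239 + 210\right) \left(q + \left(-101 + 35\right) \left(115 + 85\right)\right) = \left(-239 + 210\right) \left(-467 + \left(-101 + 35\right) \left(115 + 85\right)\right) = - 29 \left(-467 - 13200\right) = \left(-29\right) \left(-13667\right) = 396343$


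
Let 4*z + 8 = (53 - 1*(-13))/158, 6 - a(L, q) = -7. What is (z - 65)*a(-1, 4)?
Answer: -274807/316 ≈ -869.64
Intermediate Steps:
a(L, q) = 13 (a(L, q) = 6 - 1*(-7) = 6 + 7 = 13)
z = -599/316 (z = -2 + ((53 - 1*(-13))/158)/4 = -2 + ((53 + 13)*(1/158))/4 = -2 + (66*(1/158))/4 = -2 + (¼)*(33/79) = -2 + 33/316 = -599/316 ≈ -1.8956)
(z - 65)*a(-1, 4) = (-599/316 - 65)*13 = -21139/316*13 = -274807/316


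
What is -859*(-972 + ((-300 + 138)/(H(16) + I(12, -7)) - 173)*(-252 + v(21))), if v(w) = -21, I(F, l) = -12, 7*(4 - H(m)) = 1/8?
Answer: -15713461083/449 ≈ -3.4997e+7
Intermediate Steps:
H(m) = 223/56 (H(m) = 4 - ⅐/8 = 4 - ⅐*⅛ = 4 - 1/56 = 223/56)
-859*(-972 + ((-300 + 138)/(H(16) + I(12, -7)) - 173)*(-252 + v(21))) = -859*(-972 + ((-300 + 138)/(223/56 - 12) - 173)*(-252 - 21)) = -859*(-972 + (-162/(-449/56) - 173)*(-273)) = -859*(-972 + (-162*(-56/449) - 173)*(-273)) = -859*(-972 + (9072/449 - 173)*(-273)) = -859*(-972 - 68605/449*(-273)) = -859*(-972 + 18729165/449) = -859*18292737/449 = -15713461083/449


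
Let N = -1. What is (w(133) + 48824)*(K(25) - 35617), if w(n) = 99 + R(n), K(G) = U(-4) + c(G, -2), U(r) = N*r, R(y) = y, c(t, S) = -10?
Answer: -1747521888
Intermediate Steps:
U(r) = -r
K(G) = -6 (K(G) = -1*(-4) - 10 = 4 - 10 = -6)
w(n) = 99 + n
(w(133) + 48824)*(K(25) - 35617) = ((99 + 133) + 48824)*(-6 - 35617) = (232 + 48824)*(-35623) = 49056*(-35623) = -1747521888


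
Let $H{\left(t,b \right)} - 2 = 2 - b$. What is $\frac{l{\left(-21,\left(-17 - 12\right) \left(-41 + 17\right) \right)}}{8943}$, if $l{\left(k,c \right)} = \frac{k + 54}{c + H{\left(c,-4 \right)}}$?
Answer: $\frac{1}{190784} \approx 5.2415 \cdot 10^{-6}$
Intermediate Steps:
$H{\left(t,b \right)} = 4 - b$ ($H{\left(t,b \right)} = 2 - \left(-2 + b\right) = 4 - b$)
$l{\left(k,c \right)} = \frac{54 + k}{8 + c}$ ($l{\left(k,c \right)} = \frac{k + 54}{c + \left(4 - -4\right)} = \frac{54 + k}{c + \left(4 + 4\right)} = \frac{54 + k}{c + 8} = \frac{54 + k}{8 + c}$)
$\frac{l{\left(-21,\left(-17 - 12\right) \left(-41 + 17\right) \right)}}{8943} = \frac{\frac{1}{8 + \left(-17 - 12\right) \left(-41 + 17\right)} \left(54 - 21\right)}{8943} = \frac{1}{8 - -696} \cdot 33 \cdot \frac{1}{8943} = \frac{1}{8 + 696} \cdot 33 \cdot \frac{1}{8943} = \frac{1}{704} \cdot 33 \cdot \frac{1}{8943} = \frac{3}{64} \cdot \frac{1}{8943} = \frac{1}{190784}$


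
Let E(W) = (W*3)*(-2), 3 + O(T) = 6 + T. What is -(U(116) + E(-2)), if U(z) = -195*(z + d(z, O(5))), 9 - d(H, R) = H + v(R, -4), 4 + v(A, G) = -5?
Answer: 3498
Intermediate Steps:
O(T) = 3 + T (O(T) = -3 + (6 + T) = 3 + T)
v(A, G) = -9 (v(A, G) = -4 - 5 = -9)
d(H, R) = 18 - H (d(H, R) = 9 - (H - 9) = 9 - (-9 + H) = 9 + (9 - H) = 18 - H)
E(W) = -6*W (E(W) = (3*W)*(-2) = -6*W)
U(z) = -3510 (U(z) = -195*(z + (18 - z)) = -195*18 = -3510)
-(U(116) + E(-2)) = -(-3510 - 6*(-2)) = -(-3510 + 12) = -1*(-3498) = 3498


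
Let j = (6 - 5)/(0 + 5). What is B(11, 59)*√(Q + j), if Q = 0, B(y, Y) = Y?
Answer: 59*√5/5 ≈ 26.386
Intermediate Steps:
j = ⅕ (j = 1/5 = 1*(⅕) = ⅕ ≈ 0.20000)
B(11, 59)*√(Q + j) = 59*√(0 + ⅕) = 59*√(⅕) = 59*(√5/5) = 59*√5/5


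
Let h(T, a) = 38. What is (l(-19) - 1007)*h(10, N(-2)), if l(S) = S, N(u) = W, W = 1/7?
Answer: -38988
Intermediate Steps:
W = ⅐ ≈ 0.14286
N(u) = ⅐
(l(-19) - 1007)*h(10, N(-2)) = (-19 - 1007)*38 = -1026*38 = -38988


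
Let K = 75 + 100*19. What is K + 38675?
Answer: 40650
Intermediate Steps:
K = 1975 (K = 75 + 1900 = 1975)
K + 38675 = 1975 + 38675 = 40650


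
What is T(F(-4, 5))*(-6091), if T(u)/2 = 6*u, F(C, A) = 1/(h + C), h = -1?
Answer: 73092/5 ≈ 14618.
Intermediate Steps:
F(C, A) = 1/(-1 + C)
T(u) = 12*u (T(u) = 2*(6*u) = 12*u)
T(F(-4, 5))*(-6091) = (12/(-1 - 4))*(-6091) = (12/(-5))*(-6091) = (12*(-1/5))*(-6091) = -12/5*(-6091) = 73092/5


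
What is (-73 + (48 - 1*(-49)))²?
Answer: 576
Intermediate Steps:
(-73 + (48 - 1*(-49)))² = (-73 + (48 + 49))² = (-73 + 97)² = 24² = 576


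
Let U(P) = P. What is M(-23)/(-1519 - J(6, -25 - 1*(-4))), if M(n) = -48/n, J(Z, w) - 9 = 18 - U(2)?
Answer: -6/4439 ≈ -0.0013517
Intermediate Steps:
J(Z, w) = 25 (J(Z, w) = 9 + (18 - 1*2) = 9 + (18 - 2) = 9 + 16 = 25)
M(-23)/(-1519 - J(6, -25 - 1*(-4))) = (-48/(-23))/(-1519 - 1*25) = (-48*(-1/23))/(-1519 - 25) = (48/23)/(-1544) = (48/23)*(-1/1544) = -6/4439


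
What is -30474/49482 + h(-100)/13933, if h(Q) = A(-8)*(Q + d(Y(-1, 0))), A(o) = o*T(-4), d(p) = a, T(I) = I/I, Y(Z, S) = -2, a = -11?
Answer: -21147457/38301817 ≈ -0.55213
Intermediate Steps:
T(I) = 1
d(p) = -11
A(o) = o (A(o) = o*1 = o)
h(Q) = 88 - 8*Q (h(Q) = -8*(Q - 11) = -8*(-11 + Q) = 88 - 8*Q)
-30474/49482 + h(-100)/13933 = -30474/49482 + (88 - 8*(-100))/13933 = -30474*1/49482 + (88 + 800)*(1/13933) = -1693/2749 + 888*(1/13933) = -1693/2749 + 888/13933 = -21147457/38301817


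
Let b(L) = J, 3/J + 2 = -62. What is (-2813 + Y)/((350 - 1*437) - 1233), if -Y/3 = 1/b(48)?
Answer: 2749/1320 ≈ 2.0826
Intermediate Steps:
J = -3/64 (J = 3/(-2 - 62) = 3/(-64) = 3*(-1/64) = -3/64 ≈ -0.046875)
b(L) = -3/64
Y = 64 (Y = -3/(-3/64) = -3*(-64/3) = 64)
(-2813 + Y)/((350 - 1*437) - 1233) = (-2813 + 64)/((350 - 1*437) - 1233) = -2749/((350 - 437) - 1233) = -2749/(-87 - 1233) = -2749/(-1320) = -2749*(-1/1320) = 2749/1320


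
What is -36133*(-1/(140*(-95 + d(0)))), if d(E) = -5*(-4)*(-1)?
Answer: -1571/700 ≈ -2.2443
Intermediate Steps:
d(E) = -20 (d(E) = 20*(-1) = -20)
-36133*(-1/(140*(-95 + d(0)))) = -36133*(-1/(140*(-95 - 20))) = -36133/((-140*(-115))) = -36133/16100 = -36133*1/16100 = -1571/700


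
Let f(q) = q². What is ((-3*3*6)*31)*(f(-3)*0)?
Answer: 0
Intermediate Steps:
((-3*3*6)*31)*(f(-3)*0) = ((-3*3*6)*31)*((-3)²*0) = (-9*6*31)*(9*0) = -54*31*0 = -1674*0 = 0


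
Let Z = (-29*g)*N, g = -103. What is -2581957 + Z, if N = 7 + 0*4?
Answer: -2561048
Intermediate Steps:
N = 7 (N = 7 + 0 = 7)
Z = 20909 (Z = -29*(-103)*7 = 2987*7 = 20909)
-2581957 + Z = -2581957 + 20909 = -2561048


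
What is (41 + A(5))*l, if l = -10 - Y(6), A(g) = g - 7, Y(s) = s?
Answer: -624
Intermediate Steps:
A(g) = -7 + g
l = -16 (l = -10 - 1*6 = -10 - 6 = -16)
(41 + A(5))*l = (41 + (-7 + 5))*(-16) = (41 - 2)*(-16) = 39*(-16) = -624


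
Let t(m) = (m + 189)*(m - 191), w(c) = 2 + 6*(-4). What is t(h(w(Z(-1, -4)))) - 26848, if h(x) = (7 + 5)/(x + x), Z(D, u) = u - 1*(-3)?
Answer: -7616512/121 ≈ -62946.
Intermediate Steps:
Z(D, u) = 3 + u (Z(D, u) = u + 3 = 3 + u)
w(c) = -22 (w(c) = 2 - 24 = -22)
h(x) = 6/x (h(x) = 12/((2*x)) = 12*(1/(2*x)) = 6/x)
t(m) = (-191 + m)*(189 + m) (t(m) = (189 + m)*(-191 + m) = (-191 + m)*(189 + m))
t(h(w(Z(-1, -4)))) - 26848 = (-36099 + (6/(-22))² - 12/(-22)) - 26848 = (-36099 + (6*(-1/22))² - 12*(-1)/22) - 26848 = (-36099 + (-3/11)² - 2*(-3/11)) - 26848 = (-36099 + 9/121 + 6/11) - 26848 = -4367904/121 - 26848 = -7616512/121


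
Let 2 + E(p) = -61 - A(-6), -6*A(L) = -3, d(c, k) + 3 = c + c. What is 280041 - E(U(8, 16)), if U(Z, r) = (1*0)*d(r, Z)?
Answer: 560209/2 ≈ 2.8010e+5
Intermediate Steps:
d(c, k) = -3 + 2*c (d(c, k) = -3 + (c + c) = -3 + 2*c)
A(L) = ½ (A(L) = -⅙*(-3) = ½)
U(Z, r) = 0 (U(Z, r) = (1*0)*(-3 + 2*r) = 0*(-3 + 2*r) = 0)
E(p) = -127/2 (E(p) = -2 + (-61 - 1*½) = -2 + (-61 - ½) = -2 - 123/2 = -127/2)
280041 - E(U(8, 16)) = 280041 - 1*(-127/2) = 280041 + 127/2 = 560209/2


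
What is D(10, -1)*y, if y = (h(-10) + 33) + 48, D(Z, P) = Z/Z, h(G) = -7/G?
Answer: 817/10 ≈ 81.700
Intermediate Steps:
D(Z, P) = 1
y = 817/10 (y = (-7/(-10) + 33) + 48 = (-7*(-⅒) + 33) + 48 = (7/10 + 33) + 48 = 337/10 + 48 = 817/10 ≈ 81.700)
D(10, -1)*y = 1*(817/10) = 817/10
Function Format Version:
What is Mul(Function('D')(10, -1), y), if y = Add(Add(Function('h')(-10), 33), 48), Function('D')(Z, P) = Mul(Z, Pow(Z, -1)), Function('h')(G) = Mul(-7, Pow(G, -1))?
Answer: Rational(817, 10) ≈ 81.700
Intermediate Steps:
Function('D')(Z, P) = 1
y = Rational(817, 10) (y = Add(Add(Mul(-7, Pow(-10, -1)), 33), 48) = Add(Add(Mul(-7, Rational(-1, 10)), 33), 48) = Add(Add(Rational(7, 10), 33), 48) = Add(Rational(337, 10), 48) = Rational(817, 10) ≈ 81.700)
Mul(Function('D')(10, -1), y) = Mul(1, Rational(817, 10)) = Rational(817, 10)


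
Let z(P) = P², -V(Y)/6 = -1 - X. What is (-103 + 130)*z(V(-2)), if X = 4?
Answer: 24300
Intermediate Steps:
V(Y) = 30 (V(Y) = -6*(-1 - 1*4) = -6*(-1 - 4) = -6*(-5) = 30)
(-103 + 130)*z(V(-2)) = (-103 + 130)*30² = 27*900 = 24300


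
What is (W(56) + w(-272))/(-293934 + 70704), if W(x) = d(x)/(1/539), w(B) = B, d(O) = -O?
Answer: 5076/37205 ≈ 0.13643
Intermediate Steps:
W(x) = -539*x (W(x) = (-x)/(1/539) = -x*539 = -539*x)
(W(56) + w(-272))/(-293934 + 70704) = (-539*56 - 272)/(-293934 + 70704) = (-30184 - 272)/(-223230) = -30456*(-1/223230) = 5076/37205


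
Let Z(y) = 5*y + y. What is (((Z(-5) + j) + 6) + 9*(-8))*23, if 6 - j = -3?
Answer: -2001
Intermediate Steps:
j = 9 (j = 6 - 1*(-3) = 6 + 3 = 9)
Z(y) = 6*y
(((Z(-5) + j) + 6) + 9*(-8))*23 = (((6*(-5) + 9) + 6) + 9*(-8))*23 = (((-30 + 9) + 6) - 72)*23 = ((-21 + 6) - 72)*23 = (-15 - 72)*23 = -87*23 = -2001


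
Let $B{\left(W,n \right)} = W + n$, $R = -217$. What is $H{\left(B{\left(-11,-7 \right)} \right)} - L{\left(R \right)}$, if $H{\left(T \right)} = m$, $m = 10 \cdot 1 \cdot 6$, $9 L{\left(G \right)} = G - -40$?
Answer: $\frac{239}{3} \approx 79.667$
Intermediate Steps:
$L{\left(G \right)} = \frac{40}{9} + \frac{G}{9}$ ($L{\left(G \right)} = \frac{G - -40}{9} = \frac{G + 40}{9} = \frac{40 + G}{9} = \frac{40}{9} + \frac{G}{9}$)
$m = 60$ ($m = 10 \cdot 6 = 60$)
$H{\left(T \right)} = 60$
$H{\left(B{\left(-11,-7 \right)} \right)} - L{\left(R \right)} = 60 - \left(\frac{40}{9} + \frac{1}{9} \left(-217\right)\right) = 60 - \left(\frac{40}{9} - \frac{217}{9}\right) = 60 - - \frac{59}{3} = 60 + \frac{59}{3} = \frac{239}{3}$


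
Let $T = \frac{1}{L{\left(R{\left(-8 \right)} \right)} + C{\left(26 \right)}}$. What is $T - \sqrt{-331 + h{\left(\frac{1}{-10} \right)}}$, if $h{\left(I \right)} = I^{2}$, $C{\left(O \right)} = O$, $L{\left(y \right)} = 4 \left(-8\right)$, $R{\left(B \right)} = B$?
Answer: $- \frac{1}{6} - \frac{i \sqrt{33099}}{10} \approx -0.16667 - 18.193 i$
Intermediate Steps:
$L{\left(y \right)} = -32$
$T = - \frac{1}{6}$ ($T = \frac{1}{-32 + 26} = \frac{1}{-6} = - \frac{1}{6} \approx -0.16667$)
$T - \sqrt{-331 + h{\left(\frac{1}{-10} \right)}} = - \frac{1}{6} - \sqrt{-331 + \left(\frac{1}{-10}\right)^{2}} = - \frac{1}{6} - \sqrt{-331 + \left(- \frac{1}{10}\right)^{2}} = - \frac{1}{6} - \sqrt{-331 + \frac{1}{100}} = - \frac{1}{6} - \sqrt{- \frac{33099}{100}} = - \frac{1}{6} - \frac{i \sqrt{33099}}{10}$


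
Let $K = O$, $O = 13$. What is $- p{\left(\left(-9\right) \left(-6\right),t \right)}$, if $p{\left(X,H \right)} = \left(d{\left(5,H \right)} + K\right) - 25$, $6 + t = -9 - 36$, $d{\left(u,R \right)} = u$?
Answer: $7$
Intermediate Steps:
$K = 13$
$t = -51$ ($t = -6 - 45 = -51$)
$p{\left(X,H \right)} = -7$ ($p{\left(X,H \right)} = \left(5 + 13\right) - 25 = 18 - 25 = -7$)
$- p{\left(\left(-9\right) \left(-6\right),t \right)} = \left(-1\right) \left(-7\right) = 7$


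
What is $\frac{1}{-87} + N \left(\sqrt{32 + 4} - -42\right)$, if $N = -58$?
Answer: $- \frac{242209}{87} \approx -2784.0$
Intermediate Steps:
$\frac{1}{-87} + N \left(\sqrt{32 + 4} - -42\right) = \frac{1}{-87} - 58 \left(\sqrt{32 + 4} - -42\right) = - \frac{1}{87} - 58 \left(\sqrt{36} + 42\right) = - \frac{1}{87} - 58 \left(6 + 42\right) = - \frac{1}{87} - 2784 = - \frac{242209}{87}$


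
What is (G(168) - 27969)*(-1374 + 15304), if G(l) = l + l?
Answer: -384927690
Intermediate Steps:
G(l) = 2*l
(G(168) - 27969)*(-1374 + 15304) = (2*168 - 27969)*(-1374 + 15304) = (336 - 27969)*13930 = -27633*13930 = -384927690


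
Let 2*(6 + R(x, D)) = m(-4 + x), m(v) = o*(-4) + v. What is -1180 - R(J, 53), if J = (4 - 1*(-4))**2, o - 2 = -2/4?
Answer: -1201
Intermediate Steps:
o = 3/2 (o = 2 - 2/4 = 2 - 2*1/4 = 2 - 1/2 = 3/2 ≈ 1.5000)
m(v) = -6 + v (m(v) = (3/2)*(-4) + v = -6 + v)
J = 64 (J = (4 + 4)**2 = 8**2 = 64)
R(x, D) = -11 + x/2 (R(x, D) = -6 + (-6 + (-4 + x))/2 = -6 + (-10 + x)/2 = -6 + (-5 + x/2) = -11 + x/2)
-1180 - R(J, 53) = -1180 - (-11 + (1/2)*64) = -1180 - (-11 + 32) = -1180 - 1*21 = -1180 - 21 = -1201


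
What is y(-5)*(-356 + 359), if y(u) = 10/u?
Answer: -6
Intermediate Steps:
y(-5)*(-356 + 359) = (10/(-5))*(-356 + 359) = (10*(-⅕))*3 = -2*3 = -6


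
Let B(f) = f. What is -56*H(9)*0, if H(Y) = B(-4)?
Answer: 0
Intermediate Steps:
H(Y) = -4
-56*H(9)*0 = -56*(-4)*0 = 224*0 = 0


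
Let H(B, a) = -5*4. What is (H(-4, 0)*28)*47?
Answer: -26320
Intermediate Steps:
H(B, a) = -20
(H(-4, 0)*28)*47 = -20*28*47 = -560*47 = -26320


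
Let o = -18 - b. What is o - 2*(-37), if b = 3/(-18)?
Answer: 337/6 ≈ 56.167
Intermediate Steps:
b = -1/6 (b = 3*(-1/18) = -1/6 ≈ -0.16667)
o = -107/6 (o = -18 - 1*(-1/6) = -18 + 1/6 = -107/6 ≈ -17.833)
o - 2*(-37) = -107/6 - 2*(-37) = -107/6 + 74 = 337/6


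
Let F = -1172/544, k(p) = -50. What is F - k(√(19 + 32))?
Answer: 6507/136 ≈ 47.846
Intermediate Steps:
F = -293/136 (F = -1172*1/544 = -293/136 ≈ -2.1544)
F - k(√(19 + 32)) = -293/136 - 1*(-50) = -293/136 + 50 = 6507/136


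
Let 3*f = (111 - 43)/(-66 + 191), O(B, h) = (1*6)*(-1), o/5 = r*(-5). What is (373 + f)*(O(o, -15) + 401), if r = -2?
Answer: 11055497/75 ≈ 1.4741e+5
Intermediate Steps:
o = 50 (o = 5*(-2*(-5)) = 5*10 = 50)
O(B, h) = -6 (O(B, h) = 6*(-1) = -6)
f = 68/375 (f = ((111 - 43)/(-66 + 191))/3 = (68/125)/3 = (68*(1/125))/3 = (⅓)*(68/125) = 68/375 ≈ 0.18133)
(373 + f)*(O(o, -15) + 401) = (373 + 68/375)*(-6 + 401) = (139943/375)*395 = 11055497/75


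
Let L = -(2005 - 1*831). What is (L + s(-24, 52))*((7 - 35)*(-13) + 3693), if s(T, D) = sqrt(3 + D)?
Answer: -4762918 + 4057*sqrt(55) ≈ -4.7328e+6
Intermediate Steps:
L = -1174 (L = -(2005 - 831) = -1*1174 = -1174)
(L + s(-24, 52))*((7 - 35)*(-13) + 3693) = (-1174 + sqrt(3 + 52))*((7 - 35)*(-13) + 3693) = (-1174 + sqrt(55))*(-28*(-13) + 3693) = (-1174 + sqrt(55))*(364 + 3693) = (-1174 + sqrt(55))*4057 = -4762918 + 4057*sqrt(55)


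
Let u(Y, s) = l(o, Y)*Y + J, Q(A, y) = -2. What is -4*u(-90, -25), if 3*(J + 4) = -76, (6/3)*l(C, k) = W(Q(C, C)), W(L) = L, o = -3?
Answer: -728/3 ≈ -242.67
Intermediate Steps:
l(C, k) = -1 (l(C, k) = (½)*(-2) = -1)
J = -88/3 (J = -4 + (⅓)*(-76) = -4 - 76/3 = -88/3 ≈ -29.333)
u(Y, s) = -88/3 - Y (u(Y, s) = -Y - 88/3 = -88/3 - Y)
-4*u(-90, -25) = -4*(-88/3 - 1*(-90)) = -4*(-88/3 + 90) = -4*182/3 = -728/3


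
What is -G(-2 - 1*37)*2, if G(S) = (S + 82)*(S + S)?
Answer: 6708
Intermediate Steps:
G(S) = 2*S*(82 + S) (G(S) = (82 + S)*(2*S) = 2*S*(82 + S))
-G(-2 - 1*37)*2 = -2*(-2 - 1*37)*(82 + (-2 - 1*37))*2 = -2*(-2 - 37)*(82 + (-2 - 37))*2 = -2*(-39)*(82 - 39)*2 = -2*(-39)*43*2 = -(-3354)*2 = -1*(-6708) = 6708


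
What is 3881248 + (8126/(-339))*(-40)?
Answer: 1316068112/339 ≈ 3.8822e+6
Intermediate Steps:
3881248 + (8126/(-339))*(-40) = 3881248 + (8126*(-1/339))*(-40) = 3881248 - 8126/339*(-40) = 3881248 + 325040/339 = 1316068112/339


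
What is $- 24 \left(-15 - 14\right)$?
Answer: $696$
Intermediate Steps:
$- 24 \left(-15 - 14\right) = \left(-24\right) \left(-29\right) = 696$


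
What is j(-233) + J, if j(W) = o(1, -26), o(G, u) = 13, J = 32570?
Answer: 32583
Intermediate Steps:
j(W) = 13
j(-233) + J = 13 + 32570 = 32583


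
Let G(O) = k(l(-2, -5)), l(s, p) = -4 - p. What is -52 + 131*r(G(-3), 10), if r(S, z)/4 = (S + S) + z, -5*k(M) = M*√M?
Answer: 24892/5 ≈ 4978.4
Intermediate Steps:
k(M) = -M^(3/2)/5 (k(M) = -M*√M/5 = -M^(3/2)/5)
G(O) = -⅕ (G(O) = -(-4 - 1*(-5))^(3/2)/5 = -(-4 + 5)^(3/2)/5 = -1^(3/2)/5 = -⅕*1 = -⅕)
r(S, z) = 4*z + 8*S (r(S, z) = 4*((S + S) + z) = 4*(2*S + z) = 4*(z + 2*S) = 4*z + 8*S)
-52 + 131*r(G(-3), 10) = -52 + 131*(4*10 + 8*(-⅕)) = -52 + 131*(40 - 8/5) = -52 + 131*(192/5) = -52 + 25152/5 = 24892/5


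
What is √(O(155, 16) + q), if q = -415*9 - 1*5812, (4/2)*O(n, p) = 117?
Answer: I*√37954/2 ≈ 97.409*I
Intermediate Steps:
O(n, p) = 117/2 (O(n, p) = (½)*117 = 117/2)
q = -9547 (q = -3735 - 5812 = -9547)
√(O(155, 16) + q) = √(117/2 - 9547) = √(-18977/2) = I*√37954/2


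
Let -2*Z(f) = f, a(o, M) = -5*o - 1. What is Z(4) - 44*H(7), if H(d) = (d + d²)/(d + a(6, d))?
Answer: 302/3 ≈ 100.67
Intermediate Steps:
a(o, M) = -1 - 5*o
Z(f) = -f/2
H(d) = (d + d²)/(-31 + d) (H(d) = (d + d²)/(d + (-1 - 5*6)) = (d + d²)/(d + (-1 - 30)) = (d + d²)/(d - 31) = (d + d²)/(-31 + d))
Z(4) - 44*H(7) = -½*4 - 308*(1 + 7)/(-31 + 7) = -2 - 308*8/(-24) = -2 - 308*(-1)*8/24 = -2 - 44*(-7/3) = -2 + 308/3 = 302/3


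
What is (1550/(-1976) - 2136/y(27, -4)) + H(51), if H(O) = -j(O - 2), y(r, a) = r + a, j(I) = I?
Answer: -3241669/22724 ≈ -142.65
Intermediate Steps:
y(r, a) = a + r
H(O) = 2 - O (H(O) = -(O - 2) = -(-2 + O) = 2 - O)
(1550/(-1976) - 2136/y(27, -4)) + H(51) = (1550/(-1976) - 2136/(-4 + 27)) + (2 - 1*51) = (1550*(-1/1976) - 2136/23) + (2 - 51) = (-775/988 - 2136*1/23) - 49 = (-775/988 - 2136/23) - 49 = -2128193/22724 - 49 = -3241669/22724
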